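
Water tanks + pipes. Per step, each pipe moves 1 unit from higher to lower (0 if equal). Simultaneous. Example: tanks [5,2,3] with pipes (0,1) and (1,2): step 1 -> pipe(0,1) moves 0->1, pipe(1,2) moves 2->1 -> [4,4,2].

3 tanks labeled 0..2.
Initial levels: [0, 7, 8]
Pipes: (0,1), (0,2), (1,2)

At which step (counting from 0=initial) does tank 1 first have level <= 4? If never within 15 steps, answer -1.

Answer: -1

Derivation:
Step 1: flows [1->0,2->0,2->1] -> levels [2 7 6]
Step 2: flows [1->0,2->0,1->2] -> levels [4 5 6]
Step 3: flows [1->0,2->0,2->1] -> levels [6 5 4]
Step 4: flows [0->1,0->2,1->2] -> levels [4 5 6]
  -> period-2 cycle (repeats step 2); tank 1 never drops to <=4
Tank 1 never reaches <=4 within 15 steps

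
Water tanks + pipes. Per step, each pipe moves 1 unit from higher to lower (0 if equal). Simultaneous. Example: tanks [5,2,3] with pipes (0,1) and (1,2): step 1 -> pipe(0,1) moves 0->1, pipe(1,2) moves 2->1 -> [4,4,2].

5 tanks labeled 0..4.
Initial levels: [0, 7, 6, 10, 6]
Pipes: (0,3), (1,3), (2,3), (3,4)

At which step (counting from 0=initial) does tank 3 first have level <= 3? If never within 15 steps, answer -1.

Answer: -1

Derivation:
Step 1: flows [3->0,3->1,3->2,3->4] -> levels [1 8 7 6 7]
Step 2: flows [3->0,1->3,2->3,4->3] -> levels [2 7 6 8 6]
Step 3: flows [3->0,3->1,3->2,3->4] -> levels [3 8 7 4 7]
Step 4: flows [3->0,1->3,2->3,4->3] -> levels [4 7 6 6 6]
Step 5: flows [3->0,1->3,2=3,3=4] -> levels [5 6 6 6 6]
Step 6: flows [3->0,1=3,2=3,3=4] -> levels [6 6 6 5 6]
Step 7: flows [0->3,1->3,2->3,4->3] -> levels [5 5 5 9 5]
Step 8: flows [3->0,3->1,3->2,3->4] -> levels [6 6 6 5 6]
  -> period-2 cycle (repeats step 6); tank 3 never drops to <=3
Tank 3 never reaches <=3 within 15 steps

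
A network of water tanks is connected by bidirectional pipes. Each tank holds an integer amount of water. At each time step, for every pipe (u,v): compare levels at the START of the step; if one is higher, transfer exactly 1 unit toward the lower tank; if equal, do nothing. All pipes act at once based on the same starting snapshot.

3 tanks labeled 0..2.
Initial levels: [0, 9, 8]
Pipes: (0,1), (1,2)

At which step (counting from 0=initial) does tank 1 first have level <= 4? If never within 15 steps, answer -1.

Answer: -1

Derivation:
Step 1: flows [1->0,1->2] -> levels [1 7 9]
Step 2: flows [1->0,2->1] -> levels [2 7 8]
Step 3: flows [1->0,2->1] -> levels [3 7 7]
Step 4: flows [1->0,1=2] -> levels [4 6 7]
Step 5: flows [1->0,2->1] -> levels [5 6 6]
Step 6: flows [1->0,1=2] -> levels [6 5 6]
Step 7: flows [0->1,2->1] -> levels [5 7 5]
Step 8: flows [1->0,1->2] -> levels [6 5 6]
  -> period-2 cycle (repeats step 6); tank 1 never drops to <=4
Tank 1 never reaches <=4 within 15 steps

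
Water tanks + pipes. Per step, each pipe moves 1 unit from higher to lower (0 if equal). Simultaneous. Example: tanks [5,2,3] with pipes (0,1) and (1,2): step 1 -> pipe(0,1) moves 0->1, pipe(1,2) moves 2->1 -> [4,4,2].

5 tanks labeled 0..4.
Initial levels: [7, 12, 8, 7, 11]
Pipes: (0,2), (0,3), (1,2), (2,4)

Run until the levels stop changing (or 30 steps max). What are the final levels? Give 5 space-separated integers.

Answer: 7 9 11 9 9

Derivation:
Step 1: flows [2->0,0=3,1->2,4->2] -> levels [8 11 9 7 10]
Step 2: flows [2->0,0->3,1->2,4->2] -> levels [8 10 10 8 9]
Step 3: flows [2->0,0=3,1=2,2->4] -> levels [9 10 8 8 10]
Step 4: flows [0->2,0->3,1->2,4->2] -> levels [7 9 11 9 9]
Step 5: flows [2->0,3->0,2->1,2->4] -> levels [9 10 8 8 10]
  -> period-2 cycle: step 5 state = step 3 state; never stabilizes
  -> state at step 30: (30-3) mod 2 = 1, same as step 4 -> [7 9 11 9 9]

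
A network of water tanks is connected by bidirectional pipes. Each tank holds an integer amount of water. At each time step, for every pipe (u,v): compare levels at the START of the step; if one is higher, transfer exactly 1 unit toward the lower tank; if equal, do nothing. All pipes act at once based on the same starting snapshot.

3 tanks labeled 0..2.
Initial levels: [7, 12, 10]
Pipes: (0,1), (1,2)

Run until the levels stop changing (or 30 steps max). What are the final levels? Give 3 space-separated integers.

Step 1: flows [1->0,1->2] -> levels [8 10 11]
Step 2: flows [1->0,2->1] -> levels [9 10 10]
Step 3: flows [1->0,1=2] -> levels [10 9 10]
Step 4: flows [0->1,2->1] -> levels [9 11 9]
Step 5: flows [1->0,1->2] -> levels [10 9 10]
  -> period-2 cycle: step 5 state = step 3 state; never stabilizes
  -> state at step 30: (30-3) mod 2 = 1, same as step 4 -> [9 11 9]

Answer: 9 11 9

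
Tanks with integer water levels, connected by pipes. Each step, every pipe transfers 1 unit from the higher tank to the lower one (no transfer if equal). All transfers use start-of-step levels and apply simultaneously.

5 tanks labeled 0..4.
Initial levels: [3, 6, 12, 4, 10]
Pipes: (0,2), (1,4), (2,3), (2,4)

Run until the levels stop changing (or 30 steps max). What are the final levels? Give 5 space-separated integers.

Answer: 6 8 8 6 7

Derivation:
Step 1: flows [2->0,4->1,2->3,2->4] -> levels [4 7 9 5 10]
Step 2: flows [2->0,4->1,2->3,4->2] -> levels [5 8 8 6 8]
Step 3: flows [2->0,1=4,2->3,2=4] -> levels [6 8 6 7 8]
Step 4: flows [0=2,1=4,3->2,4->2] -> levels [6 8 8 6 7]
Step 5: flows [2->0,1->4,2->3,2->4] -> levels [7 7 5 7 9]
Step 6: flows [0->2,4->1,3->2,4->2] -> levels [6 8 8 6 7]
  -> period-2 cycle: step 6 state = step 4 state; never stabilizes
  -> state at step 30: (30-4) mod 2 = 0, same as step 4 -> [6 8 8 6 7]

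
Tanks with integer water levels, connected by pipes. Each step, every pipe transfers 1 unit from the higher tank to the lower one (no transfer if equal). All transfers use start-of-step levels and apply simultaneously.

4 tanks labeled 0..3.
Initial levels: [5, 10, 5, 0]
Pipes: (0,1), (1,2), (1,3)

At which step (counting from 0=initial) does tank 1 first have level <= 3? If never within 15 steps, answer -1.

Step 1: flows [1->0,1->2,1->3] -> levels [6 7 6 1]
Step 2: flows [1->0,1->2,1->3] -> levels [7 4 7 2]
Step 3: flows [0->1,2->1,1->3] -> levels [6 5 6 3]
Step 4: flows [0->1,2->1,1->3] -> levels [5 6 5 4]
Step 5: flows [1->0,1->2,1->3] -> levels [6 3 6 5]
Tank 1 first reaches <=3 at step 5

Answer: 5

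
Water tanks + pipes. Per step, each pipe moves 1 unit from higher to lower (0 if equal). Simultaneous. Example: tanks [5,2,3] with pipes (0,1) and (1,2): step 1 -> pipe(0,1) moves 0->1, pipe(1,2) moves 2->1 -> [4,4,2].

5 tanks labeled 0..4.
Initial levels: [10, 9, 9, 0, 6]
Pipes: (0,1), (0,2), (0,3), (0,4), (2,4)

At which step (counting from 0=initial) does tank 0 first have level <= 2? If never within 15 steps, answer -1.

Answer: -1

Derivation:
Step 1: flows [0->1,0->2,0->3,0->4,2->4] -> levels [6 10 9 1 8]
Step 2: flows [1->0,2->0,0->3,4->0,2->4] -> levels [8 9 7 2 8]
Step 3: flows [1->0,0->2,0->3,0=4,4->2] -> levels [7 8 9 3 7]
Step 4: flows [1->0,2->0,0->3,0=4,2->4] -> levels [8 7 7 4 8]
Step 5: flows [0->1,0->2,0->3,0=4,4->2] -> levels [5 8 9 5 7]
Step 6: flows [1->0,2->0,0=3,4->0,2->4] -> levels [8 7 7 5 7]
Step 7: flows [0->1,0->2,0->3,0->4,2=4] -> levels [4 8 8 6 8]
Step 8: flows [1->0,2->0,3->0,4->0,2=4] -> levels [8 7 7 5 7]
  -> period-2 cycle (repeats step 6); tank 0 never drops to <=2
Tank 0 never reaches <=2 within 15 steps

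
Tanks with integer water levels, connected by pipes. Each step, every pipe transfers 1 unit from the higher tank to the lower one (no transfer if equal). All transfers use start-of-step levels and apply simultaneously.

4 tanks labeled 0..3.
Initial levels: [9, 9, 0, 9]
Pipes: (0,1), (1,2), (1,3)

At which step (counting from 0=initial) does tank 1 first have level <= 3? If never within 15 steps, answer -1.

Answer: -1

Derivation:
Step 1: flows [0=1,1->2,1=3] -> levels [9 8 1 9]
Step 2: flows [0->1,1->2,3->1] -> levels [8 9 2 8]
Step 3: flows [1->0,1->2,1->3] -> levels [9 6 3 9]
Step 4: flows [0->1,1->2,3->1] -> levels [8 7 4 8]
Step 5: flows [0->1,1->2,3->1] -> levels [7 8 5 7]
Step 6: flows [1->0,1->2,1->3] -> levels [8 5 6 8]
Step 7: flows [0->1,2->1,3->1] -> levels [7 8 5 7]
  -> period-2 cycle (repeats step 5); tank 1 never drops to <=3
Tank 1 never reaches <=3 within 15 steps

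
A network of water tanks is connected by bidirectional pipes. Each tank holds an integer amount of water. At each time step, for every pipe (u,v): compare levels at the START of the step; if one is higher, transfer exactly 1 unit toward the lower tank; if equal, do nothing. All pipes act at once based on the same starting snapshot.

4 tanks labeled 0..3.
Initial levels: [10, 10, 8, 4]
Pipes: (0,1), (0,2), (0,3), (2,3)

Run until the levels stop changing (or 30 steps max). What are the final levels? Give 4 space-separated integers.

Answer: 8 8 7 9

Derivation:
Step 1: flows [0=1,0->2,0->3,2->3] -> levels [8 10 8 6]
Step 2: flows [1->0,0=2,0->3,2->3] -> levels [8 9 7 8]
Step 3: flows [1->0,0->2,0=3,3->2] -> levels [8 8 9 7]
Step 4: flows [0=1,2->0,0->3,2->3] -> levels [8 8 7 9]
Step 5: flows [0=1,0->2,3->0,3->2] -> levels [8 8 9 7]
  -> period-2 cycle: step 5 state = step 3 state; never stabilizes
  -> state at step 30: (30-3) mod 2 = 1, same as step 4 -> [8 8 7 9]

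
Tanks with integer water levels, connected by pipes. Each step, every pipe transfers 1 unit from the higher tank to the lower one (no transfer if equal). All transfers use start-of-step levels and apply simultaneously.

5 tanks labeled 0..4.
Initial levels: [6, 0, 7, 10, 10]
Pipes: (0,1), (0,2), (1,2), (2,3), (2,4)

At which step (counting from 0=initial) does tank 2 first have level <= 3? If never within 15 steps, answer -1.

Answer: -1

Derivation:
Step 1: flows [0->1,2->0,2->1,3->2,4->2] -> levels [6 2 7 9 9]
Step 2: flows [0->1,2->0,2->1,3->2,4->2] -> levels [6 4 7 8 8]
Step 3: flows [0->1,2->0,2->1,3->2,4->2] -> levels [6 6 7 7 7]
Step 4: flows [0=1,2->0,2->1,2=3,2=4] -> levels [7 7 5 7 7]
Step 5: flows [0=1,0->2,1->2,3->2,4->2] -> levels [6 6 9 6 6]
Step 6: flows [0=1,2->0,2->1,2->3,2->4] -> levels [7 7 5 7 7]
  -> period-2 cycle (repeats step 4); tank 2 never drops to <=3
Tank 2 never reaches <=3 within 15 steps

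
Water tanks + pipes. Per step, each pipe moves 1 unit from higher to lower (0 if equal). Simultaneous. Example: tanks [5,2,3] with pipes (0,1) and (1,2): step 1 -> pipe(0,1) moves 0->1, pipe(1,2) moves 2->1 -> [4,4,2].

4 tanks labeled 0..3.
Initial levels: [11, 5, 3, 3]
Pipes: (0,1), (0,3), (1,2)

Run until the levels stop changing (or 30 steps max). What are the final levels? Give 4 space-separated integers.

Answer: 7 4 6 5

Derivation:
Step 1: flows [0->1,0->3,1->2] -> levels [9 5 4 4]
Step 2: flows [0->1,0->3,1->2] -> levels [7 5 5 5]
Step 3: flows [0->1,0->3,1=2] -> levels [5 6 5 6]
Step 4: flows [1->0,3->0,1->2] -> levels [7 4 6 5]
Step 5: flows [0->1,0->3,2->1] -> levels [5 6 5 6]
  -> period-2 cycle: step 5 state = step 3 state; never stabilizes
  -> state at step 30: (30-3) mod 2 = 1, same as step 4 -> [7 4 6 5]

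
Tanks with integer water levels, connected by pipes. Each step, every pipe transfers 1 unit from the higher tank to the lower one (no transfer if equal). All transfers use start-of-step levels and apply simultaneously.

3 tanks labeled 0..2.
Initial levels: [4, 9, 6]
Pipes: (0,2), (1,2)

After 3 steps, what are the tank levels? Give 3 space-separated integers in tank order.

Answer: 6 6 7

Derivation:
Step 1: flows [2->0,1->2] -> levels [5 8 6]
Step 2: flows [2->0,1->2] -> levels [6 7 6]
Step 3: flows [0=2,1->2] -> levels [6 6 7]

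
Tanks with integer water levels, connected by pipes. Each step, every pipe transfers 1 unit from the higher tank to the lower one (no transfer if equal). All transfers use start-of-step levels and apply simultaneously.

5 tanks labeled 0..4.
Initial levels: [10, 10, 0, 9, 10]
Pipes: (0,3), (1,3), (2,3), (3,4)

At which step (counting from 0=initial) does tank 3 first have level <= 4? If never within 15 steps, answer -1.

Answer: -1

Derivation:
Step 1: flows [0->3,1->3,3->2,4->3] -> levels [9 9 1 11 9]
Step 2: flows [3->0,3->1,3->2,3->4] -> levels [10 10 2 7 10]
Step 3: flows [0->3,1->3,3->2,4->3] -> levels [9 9 3 9 9]
Step 4: flows [0=3,1=3,3->2,3=4] -> levels [9 9 4 8 9]
Step 5: flows [0->3,1->3,3->2,4->3] -> levels [8 8 5 10 8]
Step 6: flows [3->0,3->1,3->2,3->4] -> levels [9 9 6 6 9]
Step 7: flows [0->3,1->3,2=3,4->3] -> levels [8 8 6 9 8]
Step 8: flows [3->0,3->1,3->2,3->4] -> levels [9 9 7 5 9]
Step 9: flows [0->3,1->3,2->3,4->3] -> levels [8 8 6 9 8]
  -> period-2 cycle (repeats step 7); tank 3 never drops to <=4
Tank 3 never reaches <=4 within 15 steps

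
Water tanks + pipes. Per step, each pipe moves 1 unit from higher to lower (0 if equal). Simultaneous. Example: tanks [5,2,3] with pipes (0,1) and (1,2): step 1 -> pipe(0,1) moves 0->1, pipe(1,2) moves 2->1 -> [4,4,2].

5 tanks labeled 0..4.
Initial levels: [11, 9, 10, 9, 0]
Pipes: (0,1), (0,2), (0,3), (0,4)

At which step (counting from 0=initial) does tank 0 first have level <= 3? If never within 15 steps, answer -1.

Answer: -1

Derivation:
Step 1: flows [0->1,0->2,0->3,0->4] -> levels [7 10 11 10 1]
Step 2: flows [1->0,2->0,3->0,0->4] -> levels [9 9 10 9 2]
Step 3: flows [0=1,2->0,0=3,0->4] -> levels [9 9 9 9 3]
Step 4: flows [0=1,0=2,0=3,0->4] -> levels [8 9 9 9 4]
Step 5: flows [1->0,2->0,3->0,0->4] -> levels [10 8 8 8 5]
Step 6: flows [0->1,0->2,0->3,0->4] -> levels [6 9 9 9 6]
Step 7: flows [1->0,2->0,3->0,0=4] -> levels [9 8 8 8 6]
Step 8: flows [0->1,0->2,0->3,0->4] -> levels [5 9 9 9 7]
Step 9: flows [1->0,2->0,3->0,4->0] -> levels [9 8 8 8 6]
  -> period-2 cycle (repeats step 7); tank 0 never drops to <=3
Tank 0 never reaches <=3 within 15 steps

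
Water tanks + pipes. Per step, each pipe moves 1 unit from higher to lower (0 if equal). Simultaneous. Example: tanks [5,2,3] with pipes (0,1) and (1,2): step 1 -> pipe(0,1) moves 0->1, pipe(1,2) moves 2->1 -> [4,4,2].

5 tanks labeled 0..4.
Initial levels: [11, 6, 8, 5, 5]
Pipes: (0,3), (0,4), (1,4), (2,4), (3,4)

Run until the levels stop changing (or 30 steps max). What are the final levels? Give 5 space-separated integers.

Answer: 7 7 8 8 5

Derivation:
Step 1: flows [0->3,0->4,1->4,2->4,3=4] -> levels [9 5 7 6 8]
Step 2: flows [0->3,0->4,4->1,4->2,4->3] -> levels [7 6 8 8 6]
Step 3: flows [3->0,0->4,1=4,2->4,3->4] -> levels [7 6 7 6 9]
Step 4: flows [0->3,4->0,4->1,4->2,4->3] -> levels [7 7 8 8 5]
Step 5: flows [3->0,0->4,1->4,2->4,3->4] -> levels [7 6 7 6 9]
  -> period-2 cycle: step 5 state = step 3 state; never stabilizes
  -> state at step 30: (30-3) mod 2 = 1, same as step 4 -> [7 7 8 8 5]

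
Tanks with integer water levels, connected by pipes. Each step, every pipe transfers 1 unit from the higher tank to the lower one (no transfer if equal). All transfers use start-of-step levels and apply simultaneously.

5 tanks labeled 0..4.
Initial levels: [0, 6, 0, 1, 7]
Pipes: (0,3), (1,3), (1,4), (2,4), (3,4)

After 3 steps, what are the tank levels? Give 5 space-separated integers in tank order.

Answer: 3 2 3 3 3

Derivation:
Step 1: flows [3->0,1->3,4->1,4->2,4->3] -> levels [1 6 1 2 4]
Step 2: flows [3->0,1->3,1->4,4->2,4->3] -> levels [2 4 2 3 3]
Step 3: flows [3->0,1->3,1->4,4->2,3=4] -> levels [3 2 3 3 3]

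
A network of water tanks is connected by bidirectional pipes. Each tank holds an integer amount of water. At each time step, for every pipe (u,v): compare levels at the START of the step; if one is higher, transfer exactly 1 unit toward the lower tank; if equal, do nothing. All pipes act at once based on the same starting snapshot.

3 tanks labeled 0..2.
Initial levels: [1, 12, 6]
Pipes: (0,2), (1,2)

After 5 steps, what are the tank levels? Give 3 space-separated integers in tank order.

Answer: 6 7 6

Derivation:
Step 1: flows [2->0,1->2] -> levels [2 11 6]
Step 2: flows [2->0,1->2] -> levels [3 10 6]
Step 3: flows [2->0,1->2] -> levels [4 9 6]
Step 4: flows [2->0,1->2] -> levels [5 8 6]
Step 5: flows [2->0,1->2] -> levels [6 7 6]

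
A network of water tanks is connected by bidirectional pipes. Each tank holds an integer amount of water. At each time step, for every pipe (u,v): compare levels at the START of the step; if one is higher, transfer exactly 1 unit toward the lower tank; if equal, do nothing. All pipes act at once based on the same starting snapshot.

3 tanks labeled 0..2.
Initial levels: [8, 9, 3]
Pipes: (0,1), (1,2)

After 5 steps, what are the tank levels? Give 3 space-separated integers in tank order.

Step 1: flows [1->0,1->2] -> levels [9 7 4]
Step 2: flows [0->1,1->2] -> levels [8 7 5]
Step 3: flows [0->1,1->2] -> levels [7 7 6]
Step 4: flows [0=1,1->2] -> levels [7 6 7]
Step 5: flows [0->1,2->1] -> levels [6 8 6]

Answer: 6 8 6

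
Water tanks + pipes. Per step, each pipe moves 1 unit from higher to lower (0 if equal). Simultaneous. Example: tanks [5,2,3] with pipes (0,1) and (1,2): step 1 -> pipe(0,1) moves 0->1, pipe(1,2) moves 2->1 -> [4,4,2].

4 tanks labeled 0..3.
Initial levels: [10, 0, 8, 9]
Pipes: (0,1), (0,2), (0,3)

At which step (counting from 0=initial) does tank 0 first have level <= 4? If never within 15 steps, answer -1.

Step 1: flows [0->1,0->2,0->3] -> levels [7 1 9 10]
Step 2: flows [0->1,2->0,3->0] -> levels [8 2 8 9]
Step 3: flows [0->1,0=2,3->0] -> levels [8 3 8 8]
Step 4: flows [0->1,0=2,0=3] -> levels [7 4 8 8]
Step 5: flows [0->1,2->0,3->0] -> levels [8 5 7 7]
Step 6: flows [0->1,0->2,0->3] -> levels [5 6 8 8]
Step 7: flows [1->0,2->0,3->0] -> levels [8 5 7 7]
  -> period-2 cycle (repeats step 5); tank 0 never drops to <=4
Tank 0 never reaches <=4 within 15 steps

Answer: -1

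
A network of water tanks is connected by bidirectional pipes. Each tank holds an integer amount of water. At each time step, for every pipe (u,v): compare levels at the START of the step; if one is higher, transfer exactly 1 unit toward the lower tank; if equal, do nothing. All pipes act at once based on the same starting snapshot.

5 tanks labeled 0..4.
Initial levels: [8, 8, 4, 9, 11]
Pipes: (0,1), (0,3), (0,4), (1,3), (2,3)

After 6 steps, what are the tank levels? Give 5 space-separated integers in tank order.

Answer: 7 9 8 7 9

Derivation:
Step 1: flows [0=1,3->0,4->0,3->1,3->2] -> levels [10 9 5 6 10]
Step 2: flows [0->1,0->3,0=4,1->3,3->2] -> levels [8 9 6 7 10]
Step 3: flows [1->0,0->3,4->0,1->3,3->2] -> levels [9 7 7 8 9]
Step 4: flows [0->1,0->3,0=4,3->1,3->2] -> levels [7 9 8 7 9]
Step 5: flows [1->0,0=3,4->0,1->3,2->3] -> levels [9 7 7 9 8]
Step 6: flows [0->1,0=3,0->4,3->1,3->2] -> levels [7 9 8 7 9]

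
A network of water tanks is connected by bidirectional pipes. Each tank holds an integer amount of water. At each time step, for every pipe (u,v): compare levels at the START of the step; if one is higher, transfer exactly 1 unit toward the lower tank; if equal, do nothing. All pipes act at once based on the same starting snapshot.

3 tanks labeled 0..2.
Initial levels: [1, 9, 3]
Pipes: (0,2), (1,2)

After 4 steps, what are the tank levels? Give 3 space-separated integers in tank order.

Step 1: flows [2->0,1->2] -> levels [2 8 3]
Step 2: flows [2->0,1->2] -> levels [3 7 3]
Step 3: flows [0=2,1->2] -> levels [3 6 4]
Step 4: flows [2->0,1->2] -> levels [4 5 4]

Answer: 4 5 4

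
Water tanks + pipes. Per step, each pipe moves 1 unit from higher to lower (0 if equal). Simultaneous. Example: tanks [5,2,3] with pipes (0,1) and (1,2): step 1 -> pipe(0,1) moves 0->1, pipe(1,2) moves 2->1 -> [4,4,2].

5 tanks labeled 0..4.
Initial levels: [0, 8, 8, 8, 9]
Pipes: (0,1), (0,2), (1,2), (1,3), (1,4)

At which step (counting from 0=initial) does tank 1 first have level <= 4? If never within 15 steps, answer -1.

Step 1: flows [1->0,2->0,1=2,1=3,4->1] -> levels [2 8 7 8 8]
Step 2: flows [1->0,2->0,1->2,1=3,1=4] -> levels [4 6 7 8 8]
Step 3: flows [1->0,2->0,2->1,3->1,4->1] -> levels [6 8 5 7 7]
Step 4: flows [1->0,0->2,1->2,1->3,1->4] -> levels [6 4 7 8 8]
Tank 1 first reaches <=4 at step 4

Answer: 4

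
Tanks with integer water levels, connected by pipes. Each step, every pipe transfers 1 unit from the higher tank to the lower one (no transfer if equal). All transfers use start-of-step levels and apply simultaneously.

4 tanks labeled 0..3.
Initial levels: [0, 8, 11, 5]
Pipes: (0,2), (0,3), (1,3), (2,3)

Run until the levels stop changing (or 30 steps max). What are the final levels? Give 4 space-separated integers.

Answer: 5 6 5 8

Derivation:
Step 1: flows [2->0,3->0,1->3,2->3] -> levels [2 7 9 6]
Step 2: flows [2->0,3->0,1->3,2->3] -> levels [4 6 7 7]
Step 3: flows [2->0,3->0,3->1,2=3] -> levels [6 7 6 5]
Step 4: flows [0=2,0->3,1->3,2->3] -> levels [5 6 5 8]
Step 5: flows [0=2,3->0,3->1,3->2] -> levels [6 7 6 5]
  -> period-2 cycle: step 5 state = step 3 state; never stabilizes
  -> state at step 30: (30-3) mod 2 = 1, same as step 4 -> [5 6 5 8]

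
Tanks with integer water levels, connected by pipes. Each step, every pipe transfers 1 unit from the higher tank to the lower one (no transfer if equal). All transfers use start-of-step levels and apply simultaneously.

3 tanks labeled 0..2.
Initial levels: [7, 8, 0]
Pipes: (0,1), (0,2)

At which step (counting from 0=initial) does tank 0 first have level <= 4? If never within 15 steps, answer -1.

Answer: -1

Derivation:
Step 1: flows [1->0,0->2] -> levels [7 7 1]
Step 2: flows [0=1,0->2] -> levels [6 7 2]
Step 3: flows [1->0,0->2] -> levels [6 6 3]
Step 4: flows [0=1,0->2] -> levels [5 6 4]
Step 5: flows [1->0,0->2] -> levels [5 5 5]
Step 6: flows [0=1,0=2] -> levels [5 5 5]
  -> stable; tank 0 stays at 5 > 4
Tank 0 never reaches <=4 within 15 steps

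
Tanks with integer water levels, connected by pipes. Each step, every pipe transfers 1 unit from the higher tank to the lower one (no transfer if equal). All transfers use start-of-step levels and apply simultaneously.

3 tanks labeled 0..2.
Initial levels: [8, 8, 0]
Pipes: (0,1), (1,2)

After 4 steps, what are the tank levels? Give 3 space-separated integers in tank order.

Step 1: flows [0=1,1->2] -> levels [8 7 1]
Step 2: flows [0->1,1->2] -> levels [7 7 2]
Step 3: flows [0=1,1->2] -> levels [7 6 3]
Step 4: flows [0->1,1->2] -> levels [6 6 4]

Answer: 6 6 4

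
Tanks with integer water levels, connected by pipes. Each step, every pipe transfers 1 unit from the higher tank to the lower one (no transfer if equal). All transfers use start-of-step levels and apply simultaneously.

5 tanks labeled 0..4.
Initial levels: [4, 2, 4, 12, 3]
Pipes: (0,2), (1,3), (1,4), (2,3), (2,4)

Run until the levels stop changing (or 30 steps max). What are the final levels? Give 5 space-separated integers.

Answer: 5 4 4 6 6

Derivation:
Step 1: flows [0=2,3->1,4->1,3->2,2->4] -> levels [4 4 4 10 3]
Step 2: flows [0=2,3->1,1->4,3->2,2->4] -> levels [4 4 4 8 5]
Step 3: flows [0=2,3->1,4->1,3->2,4->2] -> levels [4 6 6 6 3]
Step 4: flows [2->0,1=3,1->4,2=3,2->4] -> levels [5 5 4 6 5]
Step 5: flows [0->2,3->1,1=4,3->2,4->2] -> levels [4 6 7 4 4]
Step 6: flows [2->0,1->3,1->4,2->3,2->4] -> levels [5 4 4 6 6]
Step 7: flows [0->2,3->1,4->1,3->2,4->2] -> levels [4 6 7 4 4]
  -> period-2 cycle: step 7 state = step 5 state; never stabilizes
  -> state at step 30: (30-5) mod 2 = 1, same as step 6 -> [5 4 4 6 6]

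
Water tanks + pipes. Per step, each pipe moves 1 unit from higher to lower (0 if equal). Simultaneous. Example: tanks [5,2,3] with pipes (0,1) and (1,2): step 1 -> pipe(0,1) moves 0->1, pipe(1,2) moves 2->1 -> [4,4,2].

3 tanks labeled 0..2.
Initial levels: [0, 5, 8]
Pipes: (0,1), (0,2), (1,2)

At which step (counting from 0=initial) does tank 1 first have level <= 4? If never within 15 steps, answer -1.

Answer: 3

Derivation:
Step 1: flows [1->0,2->0,2->1] -> levels [2 5 6]
Step 2: flows [1->0,2->0,2->1] -> levels [4 5 4]
Step 3: flows [1->0,0=2,1->2] -> levels [5 3 5]
Tank 1 first reaches <=4 at step 3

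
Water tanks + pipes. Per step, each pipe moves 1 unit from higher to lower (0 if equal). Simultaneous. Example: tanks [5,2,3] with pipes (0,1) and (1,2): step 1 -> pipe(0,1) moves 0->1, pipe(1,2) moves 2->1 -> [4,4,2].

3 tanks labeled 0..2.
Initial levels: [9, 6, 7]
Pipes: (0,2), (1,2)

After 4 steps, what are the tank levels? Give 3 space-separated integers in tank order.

Answer: 7 7 8

Derivation:
Step 1: flows [0->2,2->1] -> levels [8 7 7]
Step 2: flows [0->2,1=2] -> levels [7 7 8]
Step 3: flows [2->0,2->1] -> levels [8 8 6]
Step 4: flows [0->2,1->2] -> levels [7 7 8]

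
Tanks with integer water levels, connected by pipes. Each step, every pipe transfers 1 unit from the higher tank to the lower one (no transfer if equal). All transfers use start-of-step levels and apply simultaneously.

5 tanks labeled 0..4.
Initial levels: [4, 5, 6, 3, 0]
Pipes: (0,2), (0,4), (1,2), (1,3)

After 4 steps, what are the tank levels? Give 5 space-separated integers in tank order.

Answer: 3 3 4 5 3

Derivation:
Step 1: flows [2->0,0->4,2->1,1->3] -> levels [4 5 4 4 1]
Step 2: flows [0=2,0->4,1->2,1->3] -> levels [3 3 5 5 2]
Step 3: flows [2->0,0->4,2->1,3->1] -> levels [3 5 3 4 3]
Step 4: flows [0=2,0=4,1->2,1->3] -> levels [3 3 4 5 3]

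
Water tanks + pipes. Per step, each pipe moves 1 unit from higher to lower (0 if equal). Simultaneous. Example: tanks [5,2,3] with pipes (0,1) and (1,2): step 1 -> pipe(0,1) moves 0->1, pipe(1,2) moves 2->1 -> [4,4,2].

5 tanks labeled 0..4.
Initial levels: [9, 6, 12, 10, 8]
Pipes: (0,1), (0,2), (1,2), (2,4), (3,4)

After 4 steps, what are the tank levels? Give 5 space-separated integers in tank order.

Step 1: flows [0->1,2->0,2->1,2->4,3->4] -> levels [9 8 9 9 10]
Step 2: flows [0->1,0=2,2->1,4->2,4->3] -> levels [8 10 9 10 8]
Step 3: flows [1->0,2->0,1->2,2->4,3->4] -> levels [10 8 8 9 10]
Step 4: flows [0->1,0->2,1=2,4->2,4->3] -> levels [8 9 10 10 8]

Answer: 8 9 10 10 8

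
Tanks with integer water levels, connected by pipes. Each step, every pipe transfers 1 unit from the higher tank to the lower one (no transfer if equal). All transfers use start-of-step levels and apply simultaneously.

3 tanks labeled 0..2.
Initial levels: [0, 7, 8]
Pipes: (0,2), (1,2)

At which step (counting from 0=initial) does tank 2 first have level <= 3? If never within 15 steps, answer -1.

Answer: -1

Derivation:
Step 1: flows [2->0,2->1] -> levels [1 8 6]
Step 2: flows [2->0,1->2] -> levels [2 7 6]
Step 3: flows [2->0,1->2] -> levels [3 6 6]
Step 4: flows [2->0,1=2] -> levels [4 6 5]
Step 5: flows [2->0,1->2] -> levels [5 5 5]
Step 6: flows [0=2,1=2] -> levels [5 5 5]
  -> stable; tank 2 stays at 5 > 3
Tank 2 never reaches <=3 within 15 steps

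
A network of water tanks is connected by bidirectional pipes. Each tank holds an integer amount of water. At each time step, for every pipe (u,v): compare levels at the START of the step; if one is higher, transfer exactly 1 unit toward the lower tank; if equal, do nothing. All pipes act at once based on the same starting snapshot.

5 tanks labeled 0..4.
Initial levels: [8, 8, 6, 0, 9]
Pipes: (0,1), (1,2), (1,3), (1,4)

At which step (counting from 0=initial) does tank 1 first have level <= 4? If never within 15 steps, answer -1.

Answer: 3

Derivation:
Step 1: flows [0=1,1->2,1->3,4->1] -> levels [8 7 7 1 8]
Step 2: flows [0->1,1=2,1->3,4->1] -> levels [7 8 7 2 7]
Step 3: flows [1->0,1->2,1->3,1->4] -> levels [8 4 8 3 8]
Tank 1 first reaches <=4 at step 3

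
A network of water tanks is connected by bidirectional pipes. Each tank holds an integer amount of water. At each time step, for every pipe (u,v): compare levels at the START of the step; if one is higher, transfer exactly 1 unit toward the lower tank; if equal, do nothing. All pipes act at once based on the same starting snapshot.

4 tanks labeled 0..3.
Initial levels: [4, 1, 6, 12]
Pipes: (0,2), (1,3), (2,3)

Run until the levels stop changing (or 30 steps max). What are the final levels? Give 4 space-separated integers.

Step 1: flows [2->0,3->1,3->2] -> levels [5 2 6 10]
Step 2: flows [2->0,3->1,3->2] -> levels [6 3 6 8]
Step 3: flows [0=2,3->1,3->2] -> levels [6 4 7 6]
Step 4: flows [2->0,3->1,2->3] -> levels [7 5 5 6]
Step 5: flows [0->2,3->1,3->2] -> levels [6 6 7 4]
Step 6: flows [2->0,1->3,2->3] -> levels [7 5 5 6]
  -> period-2 cycle: step 6 state = step 4 state; never stabilizes
  -> state at step 30: (30-4) mod 2 = 0, same as step 4 -> [7 5 5 6]

Answer: 7 5 5 6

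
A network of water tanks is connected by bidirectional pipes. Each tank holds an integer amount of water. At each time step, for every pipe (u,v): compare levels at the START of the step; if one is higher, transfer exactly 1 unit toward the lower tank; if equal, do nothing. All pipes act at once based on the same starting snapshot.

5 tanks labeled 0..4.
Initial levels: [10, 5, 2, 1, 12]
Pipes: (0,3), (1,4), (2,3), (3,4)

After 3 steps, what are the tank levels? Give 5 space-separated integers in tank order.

Step 1: flows [0->3,4->1,2->3,4->3] -> levels [9 6 1 4 10]
Step 2: flows [0->3,4->1,3->2,4->3] -> levels [8 7 2 5 8]
Step 3: flows [0->3,4->1,3->2,4->3] -> levels [7 8 3 6 6]

Answer: 7 8 3 6 6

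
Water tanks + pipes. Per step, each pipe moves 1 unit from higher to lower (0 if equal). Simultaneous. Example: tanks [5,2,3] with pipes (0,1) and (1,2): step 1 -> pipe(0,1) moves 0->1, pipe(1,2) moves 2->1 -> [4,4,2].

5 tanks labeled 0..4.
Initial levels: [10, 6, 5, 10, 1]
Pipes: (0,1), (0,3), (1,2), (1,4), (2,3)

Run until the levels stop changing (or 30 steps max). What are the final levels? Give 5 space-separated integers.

Step 1: flows [0->1,0=3,1->2,1->4,3->2] -> levels [9 5 7 9 2]
Step 2: flows [0->1,0=3,2->1,1->4,3->2] -> levels [8 6 7 8 3]
Step 3: flows [0->1,0=3,2->1,1->4,3->2] -> levels [7 7 7 7 4]
Step 4: flows [0=1,0=3,1=2,1->4,2=3] -> levels [7 6 7 7 5]
Step 5: flows [0->1,0=3,2->1,1->4,2=3] -> levels [6 7 6 7 6]
Step 6: flows [1->0,3->0,1->2,1->4,3->2] -> levels [8 4 8 5 7]
Step 7: flows [0->1,0->3,2->1,4->1,2->3] -> levels [6 7 6 7 6]
  -> period-2 cycle: step 7 state = step 5 state; never stabilizes
  -> state at step 30: (30-5) mod 2 = 1, same as step 6 -> [8 4 8 5 7]

Answer: 8 4 8 5 7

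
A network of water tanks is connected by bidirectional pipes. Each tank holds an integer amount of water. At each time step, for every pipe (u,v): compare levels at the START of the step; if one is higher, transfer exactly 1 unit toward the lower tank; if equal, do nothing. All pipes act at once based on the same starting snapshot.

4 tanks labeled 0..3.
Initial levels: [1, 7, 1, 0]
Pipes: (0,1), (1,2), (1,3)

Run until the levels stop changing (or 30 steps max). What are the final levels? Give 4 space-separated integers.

Answer: 3 1 3 2

Derivation:
Step 1: flows [1->0,1->2,1->3] -> levels [2 4 2 1]
Step 2: flows [1->0,1->2,1->3] -> levels [3 1 3 2]
Step 3: flows [0->1,2->1,3->1] -> levels [2 4 2 1]
  -> period-2 cycle: step 3 state = step 1 state; never stabilizes
  -> state at step 30: (30-1) mod 2 = 1, same as step 2 -> [3 1 3 2]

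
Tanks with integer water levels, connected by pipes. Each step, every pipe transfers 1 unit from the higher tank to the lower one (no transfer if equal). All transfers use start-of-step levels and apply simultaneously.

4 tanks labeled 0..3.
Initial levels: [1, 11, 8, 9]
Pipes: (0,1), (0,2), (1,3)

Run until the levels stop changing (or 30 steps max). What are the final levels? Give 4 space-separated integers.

Answer: 6 8 8 7

Derivation:
Step 1: flows [1->0,2->0,1->3] -> levels [3 9 7 10]
Step 2: flows [1->0,2->0,3->1] -> levels [5 9 6 9]
Step 3: flows [1->0,2->0,1=3] -> levels [7 8 5 9]
Step 4: flows [1->0,0->2,3->1] -> levels [7 8 6 8]
Step 5: flows [1->0,0->2,1=3] -> levels [7 7 7 8]
Step 6: flows [0=1,0=2,3->1] -> levels [7 8 7 7]
Step 7: flows [1->0,0=2,1->3] -> levels [8 6 7 8]
Step 8: flows [0->1,0->2,3->1] -> levels [6 8 8 7]
Step 9: flows [1->0,2->0,1->3] -> levels [8 6 7 8]
  -> period-2 cycle: step 9 state = step 7 state; never stabilizes
  -> state at step 30: (30-7) mod 2 = 1, same as step 8 -> [6 8 8 7]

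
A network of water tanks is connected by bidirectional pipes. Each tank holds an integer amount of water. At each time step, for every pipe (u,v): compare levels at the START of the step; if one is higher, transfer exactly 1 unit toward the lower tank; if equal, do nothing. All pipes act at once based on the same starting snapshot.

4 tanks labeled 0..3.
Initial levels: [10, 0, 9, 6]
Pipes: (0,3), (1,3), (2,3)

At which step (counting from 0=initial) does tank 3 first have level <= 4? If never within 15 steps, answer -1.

Answer: 7

Derivation:
Step 1: flows [0->3,3->1,2->3] -> levels [9 1 8 7]
Step 2: flows [0->3,3->1,2->3] -> levels [8 2 7 8]
Step 3: flows [0=3,3->1,3->2] -> levels [8 3 8 6]
Step 4: flows [0->3,3->1,2->3] -> levels [7 4 7 7]
Step 5: flows [0=3,3->1,2=3] -> levels [7 5 7 6]
Step 6: flows [0->3,3->1,2->3] -> levels [6 6 6 7]
Step 7: flows [3->0,3->1,3->2] -> levels [7 7 7 4]
Tank 3 first reaches <=4 at step 7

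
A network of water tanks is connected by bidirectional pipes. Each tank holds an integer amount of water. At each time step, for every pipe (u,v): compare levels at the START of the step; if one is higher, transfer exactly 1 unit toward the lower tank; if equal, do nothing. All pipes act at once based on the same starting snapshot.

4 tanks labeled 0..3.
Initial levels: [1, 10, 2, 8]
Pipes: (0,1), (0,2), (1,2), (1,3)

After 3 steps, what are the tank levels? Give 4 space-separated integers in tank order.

Step 1: flows [1->0,2->0,1->2,1->3] -> levels [3 7 2 9]
Step 2: flows [1->0,0->2,1->2,3->1] -> levels [3 6 4 8]
Step 3: flows [1->0,2->0,1->2,3->1] -> levels [5 5 4 7]

Answer: 5 5 4 7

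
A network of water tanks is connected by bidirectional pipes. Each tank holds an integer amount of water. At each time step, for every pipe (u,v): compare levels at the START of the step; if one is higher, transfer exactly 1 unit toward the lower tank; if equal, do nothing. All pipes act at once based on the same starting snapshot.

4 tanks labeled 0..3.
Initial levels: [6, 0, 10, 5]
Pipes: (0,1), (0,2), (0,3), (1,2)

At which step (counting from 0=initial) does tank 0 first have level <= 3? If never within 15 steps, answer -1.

Answer: -1

Derivation:
Step 1: flows [0->1,2->0,0->3,2->1] -> levels [5 2 8 6]
Step 2: flows [0->1,2->0,3->0,2->1] -> levels [6 4 6 5]
Step 3: flows [0->1,0=2,0->3,2->1] -> levels [4 6 5 6]
Step 4: flows [1->0,2->0,3->0,1->2] -> levels [7 4 5 5]
Step 5: flows [0->1,0->2,0->3,2->1] -> levels [4 6 5 6]
  -> period-2 cycle (repeats step 3); tank 0 never drops to <=3
Tank 0 never reaches <=3 within 15 steps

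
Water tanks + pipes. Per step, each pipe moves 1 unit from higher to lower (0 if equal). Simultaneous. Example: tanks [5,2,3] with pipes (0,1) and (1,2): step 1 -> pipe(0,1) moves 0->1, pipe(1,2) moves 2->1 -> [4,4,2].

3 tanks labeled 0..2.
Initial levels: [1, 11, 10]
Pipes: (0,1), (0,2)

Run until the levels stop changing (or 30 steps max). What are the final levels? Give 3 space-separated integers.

Step 1: flows [1->0,2->0] -> levels [3 10 9]
Step 2: flows [1->0,2->0] -> levels [5 9 8]
Step 3: flows [1->0,2->0] -> levels [7 8 7]
Step 4: flows [1->0,0=2] -> levels [8 7 7]
Step 5: flows [0->1,0->2] -> levels [6 8 8]
Step 6: flows [1->0,2->0] -> levels [8 7 7]
  -> period-2 cycle: step 6 state = step 4 state; never stabilizes
  -> state at step 30: (30-4) mod 2 = 0, same as step 4 -> [8 7 7]

Answer: 8 7 7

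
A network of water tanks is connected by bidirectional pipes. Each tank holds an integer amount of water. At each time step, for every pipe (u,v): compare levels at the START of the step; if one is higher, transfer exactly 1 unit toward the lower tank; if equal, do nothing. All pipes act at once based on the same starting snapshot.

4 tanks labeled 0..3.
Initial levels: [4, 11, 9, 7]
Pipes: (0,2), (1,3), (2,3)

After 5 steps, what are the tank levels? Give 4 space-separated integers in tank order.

Answer: 8 8 7 8

Derivation:
Step 1: flows [2->0,1->3,2->3] -> levels [5 10 7 9]
Step 2: flows [2->0,1->3,3->2] -> levels [6 9 7 9]
Step 3: flows [2->0,1=3,3->2] -> levels [7 9 7 8]
Step 4: flows [0=2,1->3,3->2] -> levels [7 8 8 8]
Step 5: flows [2->0,1=3,2=3] -> levels [8 8 7 8]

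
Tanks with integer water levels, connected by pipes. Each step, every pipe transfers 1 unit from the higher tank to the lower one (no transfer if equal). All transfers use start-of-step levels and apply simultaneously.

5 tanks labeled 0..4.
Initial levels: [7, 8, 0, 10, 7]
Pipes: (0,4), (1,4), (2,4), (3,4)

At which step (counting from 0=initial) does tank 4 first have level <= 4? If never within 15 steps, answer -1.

Answer: 4

Derivation:
Step 1: flows [0=4,1->4,4->2,3->4] -> levels [7 7 1 9 8]
Step 2: flows [4->0,4->1,4->2,3->4] -> levels [8 8 2 8 6]
Step 3: flows [0->4,1->4,4->2,3->4] -> levels [7 7 3 7 8]
Step 4: flows [4->0,4->1,4->2,4->3] -> levels [8 8 4 8 4]
Tank 4 first reaches <=4 at step 4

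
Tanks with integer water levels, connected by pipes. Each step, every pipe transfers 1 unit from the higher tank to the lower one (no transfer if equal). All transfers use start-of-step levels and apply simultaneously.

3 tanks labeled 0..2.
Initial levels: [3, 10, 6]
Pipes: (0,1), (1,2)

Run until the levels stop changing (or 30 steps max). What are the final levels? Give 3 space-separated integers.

Step 1: flows [1->0,1->2] -> levels [4 8 7]
Step 2: flows [1->0,1->2] -> levels [5 6 8]
Step 3: flows [1->0,2->1] -> levels [6 6 7]
Step 4: flows [0=1,2->1] -> levels [6 7 6]
Step 5: flows [1->0,1->2] -> levels [7 5 7]
Step 6: flows [0->1,2->1] -> levels [6 7 6]
  -> period-2 cycle: step 6 state = step 4 state; never stabilizes
  -> state at step 30: (30-4) mod 2 = 0, same as step 4 -> [6 7 6]

Answer: 6 7 6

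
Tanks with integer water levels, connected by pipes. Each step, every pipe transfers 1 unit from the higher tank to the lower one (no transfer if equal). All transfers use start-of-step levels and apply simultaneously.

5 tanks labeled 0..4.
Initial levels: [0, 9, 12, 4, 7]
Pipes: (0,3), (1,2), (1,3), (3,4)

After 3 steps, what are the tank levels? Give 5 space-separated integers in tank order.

Step 1: flows [3->0,2->1,1->3,4->3] -> levels [1 9 11 5 6]
Step 2: flows [3->0,2->1,1->3,4->3] -> levels [2 9 10 6 5]
Step 3: flows [3->0,2->1,1->3,3->4] -> levels [3 9 9 5 6]

Answer: 3 9 9 5 6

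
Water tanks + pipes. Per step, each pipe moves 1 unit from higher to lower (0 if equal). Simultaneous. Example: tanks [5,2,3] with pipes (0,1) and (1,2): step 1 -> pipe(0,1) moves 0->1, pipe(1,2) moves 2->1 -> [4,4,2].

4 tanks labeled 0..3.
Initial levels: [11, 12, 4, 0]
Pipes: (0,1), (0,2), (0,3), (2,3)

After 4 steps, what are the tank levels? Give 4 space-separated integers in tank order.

Step 1: flows [1->0,0->2,0->3,2->3] -> levels [10 11 4 2]
Step 2: flows [1->0,0->2,0->3,2->3] -> levels [9 10 4 4]
Step 3: flows [1->0,0->2,0->3,2=3] -> levels [8 9 5 5]
Step 4: flows [1->0,0->2,0->3,2=3] -> levels [7 8 6 6]

Answer: 7 8 6 6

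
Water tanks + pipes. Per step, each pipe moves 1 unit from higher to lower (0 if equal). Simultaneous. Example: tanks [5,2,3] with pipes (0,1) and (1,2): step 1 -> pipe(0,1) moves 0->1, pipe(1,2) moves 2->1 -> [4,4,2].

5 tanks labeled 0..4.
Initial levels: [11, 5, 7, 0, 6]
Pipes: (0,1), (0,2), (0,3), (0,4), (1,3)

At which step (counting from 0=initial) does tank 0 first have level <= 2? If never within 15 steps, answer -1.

Answer: -1

Derivation:
Step 1: flows [0->1,0->2,0->3,0->4,1->3] -> levels [7 5 8 2 7]
Step 2: flows [0->1,2->0,0->3,0=4,1->3] -> levels [6 5 7 4 7]
Step 3: flows [0->1,2->0,0->3,4->0,1->3] -> levels [6 5 6 6 6]
Step 4: flows [0->1,0=2,0=3,0=4,3->1] -> levels [5 7 6 5 6]
Step 5: flows [1->0,2->0,0=3,4->0,1->3] -> levels [8 5 5 6 5]
Step 6: flows [0->1,0->2,0->3,0->4,3->1] -> levels [4 7 6 6 6]
Step 7: flows [1->0,2->0,3->0,4->0,1->3] -> levels [8 5 5 6 5]
  -> period-2 cycle (repeats step 5); tank 0 never drops to <=2
Tank 0 never reaches <=2 within 15 steps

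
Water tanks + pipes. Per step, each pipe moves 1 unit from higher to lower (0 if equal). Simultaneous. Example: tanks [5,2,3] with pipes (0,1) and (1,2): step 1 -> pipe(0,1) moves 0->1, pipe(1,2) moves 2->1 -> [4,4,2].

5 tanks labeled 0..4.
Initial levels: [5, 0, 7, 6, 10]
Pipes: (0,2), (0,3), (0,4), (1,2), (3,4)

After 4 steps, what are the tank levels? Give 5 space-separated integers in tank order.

Answer: 5 4 5 8 6

Derivation:
Step 1: flows [2->0,3->0,4->0,2->1,4->3] -> levels [8 1 5 6 8]
Step 2: flows [0->2,0->3,0=4,2->1,4->3] -> levels [6 2 5 8 7]
Step 3: flows [0->2,3->0,4->0,2->1,3->4] -> levels [7 3 5 6 7]
Step 4: flows [0->2,0->3,0=4,2->1,4->3] -> levels [5 4 5 8 6]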